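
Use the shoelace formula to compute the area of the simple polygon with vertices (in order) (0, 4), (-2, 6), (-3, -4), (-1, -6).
Area = 22

Shoelace formula: Area = (1/2) |Σ_i (x_i · y_{i+1} − x_{i+1} · y_i)| (indices mod n). Compute each cross term:
  (0)(6) − (-2)(4) = 8
  (-2)(-4) − (-3)(6) = 26
  (-3)(-6) − (-1)(-4) = 14
  (-1)(4) − (0)(-6) = -4
Sum = 44, so (signed) Area = 44/2 = 22, |Area| = 22.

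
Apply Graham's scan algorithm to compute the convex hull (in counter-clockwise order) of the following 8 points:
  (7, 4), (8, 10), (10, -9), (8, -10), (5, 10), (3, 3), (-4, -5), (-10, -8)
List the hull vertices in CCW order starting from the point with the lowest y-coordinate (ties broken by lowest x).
Hull (CCW) = [(8, -10), (10, -9), (8, 10), (5, 10), (-10, -8)]

Graham scan procedure:
  1. Find the pivot p₀ = point with lowest y (tie → lowest x): (8, -10).
  2. Sort the remaining points by polar angle around p₀.
  3. Walk through sorted points, maintaining a stack; pop the top while the last three entries make a non-left turn (cross product ≤ 0).
  4. Final stack is the convex hull in CCW order: (8, -10), (10, -9), (8, 10), (5, 10), (-10, -8).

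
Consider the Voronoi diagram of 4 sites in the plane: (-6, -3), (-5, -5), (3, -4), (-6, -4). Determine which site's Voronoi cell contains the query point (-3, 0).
Nearest site = (-6, -3)

The Voronoi cell of site s contains exactly those query points closer to s than to any other site. Compute squared distances from q = (-3, 0) to each site:
  (-6 − -3)² + (-3 − 0)² = 18
  (-6 − -3)² + (-4 − 0)² = 25
  (-5 − -3)² + (-5 − 0)² = 29
  (3 − -3)² + (-4 − 0)² = 52
Minimum is attained by (-6, -3), so q lies in its Voronoi cell.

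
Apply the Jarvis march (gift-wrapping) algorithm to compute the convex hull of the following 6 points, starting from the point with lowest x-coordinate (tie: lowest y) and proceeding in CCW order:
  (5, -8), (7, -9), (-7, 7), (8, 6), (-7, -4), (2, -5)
Hull (CCW) = [(-7, -4), (7, -9), (8, 6), (-7, 7)]

Jarvis march: at each step, from the current hull vertex p, select the next vertex q as the point such that every other point lies strictly to the left of (or on) the directed line p → q. (Equivalently: for every other point r, the cross product (q − p) × (r − p) ≥ 0.)
Starting point (lowest x, tie lowest y): (-7, -4). Wrap until returning to start. Resulting hull: (-7, -4), (7, -9), (8, 6), (-7, 7).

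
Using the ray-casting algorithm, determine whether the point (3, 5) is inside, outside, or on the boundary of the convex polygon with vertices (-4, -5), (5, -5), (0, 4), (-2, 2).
The point (3, 5) lies strictly outside the polygon

Cast a horizontal ray to the right from the query point and count how many polygon edges it crosses (each edge strictly once or zero times, handled with the usual half-open convention). 
Parity of crossings → even ⇒ outside.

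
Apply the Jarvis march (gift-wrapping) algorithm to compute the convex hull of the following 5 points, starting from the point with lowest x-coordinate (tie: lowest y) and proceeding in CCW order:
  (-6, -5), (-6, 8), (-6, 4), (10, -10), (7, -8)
Hull (CCW) = [(-6, -5), (10, -10), (-6, 8)]

Jarvis march: at each step, from the current hull vertex p, select the next vertex q as the point such that every other point lies strictly to the left of (or on) the directed line p → q. (Equivalently: for every other point r, the cross product (q − p) × (r − p) ≥ 0.)
Starting point (lowest x, tie lowest y): (-6, -5). Wrap until returning to start. Resulting hull: (-6, -5), (10, -10), (-6, 8).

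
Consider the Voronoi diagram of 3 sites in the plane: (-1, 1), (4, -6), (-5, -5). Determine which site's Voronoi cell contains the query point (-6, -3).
Nearest site = (-5, -5)

The Voronoi cell of site s contains exactly those query points closer to s than to any other site. Compute squared distances from q = (-6, -3) to each site:
  (-5 − -6)² + (-5 − -3)² = 5
  (-1 − -6)² + (1 − -3)² = 41
  (4 − -6)² + (-6 − -3)² = 109
Minimum is attained by (-5, -5), so q lies in its Voronoi cell.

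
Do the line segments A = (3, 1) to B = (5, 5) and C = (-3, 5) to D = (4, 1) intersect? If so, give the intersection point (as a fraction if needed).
Yes; intersection at (29/9, 13/9) (t = 1/9 on AB, s = 8/9 on CD)

Parametrize AB as A + t(B − A) = (3 + 2 t, 1 + 4 t) and CD as C + s(D − C) = (-3 + 7 s, 5 + -4 s). Solve the linear system for (t, s). Determinant = 36 ≠ 0, so a unique intersection of the containing lines exists. Solution: t = 1/9, s = 8/9 — both in [0, 1], so the segments cross. Intersection point: (29/9, 13/9).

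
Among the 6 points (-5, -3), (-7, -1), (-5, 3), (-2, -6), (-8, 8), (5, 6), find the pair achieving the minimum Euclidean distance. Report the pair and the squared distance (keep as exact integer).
Pair = ((-5, -3), (-7, -1)); squared distance = 8

Compute all C(6, 2) = 15 pairwise squared distances (x_i − x_j)² + (y_i − y_j)². The minimum is 8, attained by the pair ((-5, -3), (-7, -1)).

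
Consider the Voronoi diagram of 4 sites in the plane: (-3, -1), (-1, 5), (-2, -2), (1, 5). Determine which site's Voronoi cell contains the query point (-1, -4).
Nearest site = (-2, -2)

The Voronoi cell of site s contains exactly those query points closer to s than to any other site. Compute squared distances from q = (-1, -4) to each site:
  (-2 − -1)² + (-2 − -4)² = 5
  (-3 − -1)² + (-1 − -4)² = 13
  (-1 − -1)² + (5 − -4)² = 81
  (1 − -1)² + (5 − -4)² = 85
Minimum is attained by (-2, -2), so q lies in its Voronoi cell.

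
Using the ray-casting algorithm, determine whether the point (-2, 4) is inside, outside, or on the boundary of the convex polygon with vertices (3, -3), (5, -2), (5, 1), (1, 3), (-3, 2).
The point (-2, 4) lies strictly outside the polygon

Cast a horizontal ray to the right from the query point and count how many polygon edges it crosses (each edge strictly once or zero times, handled with the usual half-open convention). 
Parity of crossings → even ⇒ outside.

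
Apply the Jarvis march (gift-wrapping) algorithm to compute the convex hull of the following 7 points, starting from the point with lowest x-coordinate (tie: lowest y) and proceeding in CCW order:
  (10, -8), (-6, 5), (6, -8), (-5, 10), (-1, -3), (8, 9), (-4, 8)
Hull (CCW) = [(-6, 5), (-1, -3), (6, -8), (10, -8), (8, 9), (-5, 10)]

Jarvis march: at each step, from the current hull vertex p, select the next vertex q as the point such that every other point lies strictly to the left of (or on) the directed line p → q. (Equivalently: for every other point r, the cross product (q − p) × (r − p) ≥ 0.)
Starting point (lowest x, tie lowest y): (-6, 5). Wrap until returning to start. Resulting hull: (-6, 5), (-1, -3), (6, -8), (10, -8), (8, 9), (-5, 10).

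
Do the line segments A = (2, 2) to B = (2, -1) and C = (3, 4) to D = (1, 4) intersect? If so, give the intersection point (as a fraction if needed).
No (intersection of containing lines falls outside at least one segment)

Parametrize and solve: t = -2/3, s = 1/2. At least one of these is outside [0, 1], so the segments do not intersect.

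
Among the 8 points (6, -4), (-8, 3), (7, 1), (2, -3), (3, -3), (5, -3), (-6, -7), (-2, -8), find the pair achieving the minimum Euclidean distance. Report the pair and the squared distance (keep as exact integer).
Pair = ((2, -3), (3, -3)); squared distance = 1

Compute all C(8, 2) = 28 pairwise squared distances (x_i − x_j)² + (y_i − y_j)². The minimum is 1, attained by the pair ((2, -3), (3, -3)).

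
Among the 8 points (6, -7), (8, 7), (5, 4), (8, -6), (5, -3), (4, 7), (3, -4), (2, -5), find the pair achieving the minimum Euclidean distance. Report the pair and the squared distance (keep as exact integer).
Pair = ((3, -4), (2, -5)); squared distance = 2

Compute all C(8, 2) = 28 pairwise squared distances (x_i − x_j)² + (y_i − y_j)². The minimum is 2, attained by the pair ((3, -4), (2, -5)).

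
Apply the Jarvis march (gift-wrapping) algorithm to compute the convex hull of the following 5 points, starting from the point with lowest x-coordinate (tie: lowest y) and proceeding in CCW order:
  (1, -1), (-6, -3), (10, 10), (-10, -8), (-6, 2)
Hull (CCW) = [(-10, -8), (1, -1), (10, 10), (-6, 2)]

Jarvis march: at each step, from the current hull vertex p, select the next vertex q as the point such that every other point lies strictly to the left of (or on) the directed line p → q. (Equivalently: for every other point r, the cross product (q − p) × (r − p) ≥ 0.)
Starting point (lowest x, tie lowest y): (-10, -8). Wrap until returning to start. Resulting hull: (-10, -8), (1, -1), (10, 10), (-6, 2).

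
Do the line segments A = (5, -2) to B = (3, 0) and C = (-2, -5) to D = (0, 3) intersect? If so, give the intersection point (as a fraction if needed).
No (intersection of containing lines falls outside at least one segment)

Parametrize and solve: t = 5/2, s = 1. At least one of these is outside [0, 1], so the segments do not intersect.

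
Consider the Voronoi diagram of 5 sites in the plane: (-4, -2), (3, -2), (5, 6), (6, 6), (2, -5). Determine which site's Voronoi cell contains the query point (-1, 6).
Nearest site = (5, 6)

The Voronoi cell of site s contains exactly those query points closer to s than to any other site. Compute squared distances from q = (-1, 6) to each site:
  (5 − -1)² + (6 − 6)² = 36
  (6 − -1)² + (6 − 6)² = 49
  (-4 − -1)² + (-2 − 6)² = 73
  (3 − -1)² + (-2 − 6)² = 80
  (2 − -1)² + (-5 − 6)² = 130
Minimum is attained by (5, 6), so q lies in its Voronoi cell.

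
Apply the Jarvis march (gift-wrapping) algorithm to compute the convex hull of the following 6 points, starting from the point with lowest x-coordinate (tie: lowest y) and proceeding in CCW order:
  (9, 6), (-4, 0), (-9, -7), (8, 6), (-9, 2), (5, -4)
Hull (CCW) = [(-9, -7), (5, -4), (9, 6), (8, 6), (-9, 2)]

Jarvis march: at each step, from the current hull vertex p, select the next vertex q as the point such that every other point lies strictly to the left of (or on) the directed line p → q. (Equivalently: for every other point r, the cross product (q − p) × (r − p) ≥ 0.)
Starting point (lowest x, tie lowest y): (-9, -7). Wrap until returning to start. Resulting hull: (-9, -7), (5, -4), (9, 6), (8, 6), (-9, 2).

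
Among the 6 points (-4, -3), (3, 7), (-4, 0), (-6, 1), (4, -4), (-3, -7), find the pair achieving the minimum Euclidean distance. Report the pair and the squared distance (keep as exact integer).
Pair = ((-4, 0), (-6, 1)); squared distance = 5

Compute all C(6, 2) = 15 pairwise squared distances (x_i − x_j)² + (y_i − y_j)². The minimum is 5, attained by the pair ((-4, 0), (-6, 1)).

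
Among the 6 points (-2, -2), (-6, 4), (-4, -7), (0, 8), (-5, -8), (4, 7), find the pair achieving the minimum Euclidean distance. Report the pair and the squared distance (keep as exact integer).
Pair = ((-4, -7), (-5, -8)); squared distance = 2

Compute all C(6, 2) = 15 pairwise squared distances (x_i − x_j)² + (y_i − y_j)². The minimum is 2, attained by the pair ((-4, -7), (-5, -8)).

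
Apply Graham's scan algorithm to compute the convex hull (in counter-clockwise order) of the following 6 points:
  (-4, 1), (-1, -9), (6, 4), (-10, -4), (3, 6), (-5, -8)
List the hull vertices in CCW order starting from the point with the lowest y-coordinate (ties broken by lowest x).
Hull (CCW) = [(-1, -9), (6, 4), (3, 6), (-4, 1), (-10, -4), (-5, -8)]

Graham scan procedure:
  1. Find the pivot p₀ = point with lowest y (tie → lowest x): (-1, -9).
  2. Sort the remaining points by polar angle around p₀.
  3. Walk through sorted points, maintaining a stack; pop the top while the last three entries make a non-left turn (cross product ≤ 0).
  4. Final stack is the convex hull in CCW order: (-1, -9), (6, 4), (3, 6), (-4, 1), (-10, -4), (-5, -8).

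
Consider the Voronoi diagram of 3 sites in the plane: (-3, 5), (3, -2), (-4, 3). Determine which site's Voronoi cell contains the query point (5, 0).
Nearest site = (3, -2)

The Voronoi cell of site s contains exactly those query points closer to s than to any other site. Compute squared distances from q = (5, 0) to each site:
  (3 − 5)² + (-2 − 0)² = 8
  (-3 − 5)² + (5 − 0)² = 89
  (-4 − 5)² + (3 − 0)² = 90
Minimum is attained by (3, -2), so q lies in its Voronoi cell.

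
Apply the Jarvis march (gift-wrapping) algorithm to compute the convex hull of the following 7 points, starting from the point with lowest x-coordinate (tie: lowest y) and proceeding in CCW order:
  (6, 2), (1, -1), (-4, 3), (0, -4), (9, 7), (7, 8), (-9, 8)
Hull (CCW) = [(-9, 8), (0, -4), (6, 2), (9, 7), (7, 8)]

Jarvis march: at each step, from the current hull vertex p, select the next vertex q as the point such that every other point lies strictly to the left of (or on) the directed line p → q. (Equivalently: for every other point r, the cross product (q − p) × (r − p) ≥ 0.)
Starting point (lowest x, tie lowest y): (-9, 8). Wrap until returning to start. Resulting hull: (-9, 8), (0, -4), (6, 2), (9, 7), (7, 8).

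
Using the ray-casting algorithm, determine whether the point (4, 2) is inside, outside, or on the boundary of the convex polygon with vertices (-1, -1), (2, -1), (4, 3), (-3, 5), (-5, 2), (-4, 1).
The point (4, 2) lies strictly outside the polygon

Cast a horizontal ray to the right from the query point and count how many polygon edges it crosses (each edge strictly once or zero times, handled with the usual half-open convention). 
Parity of crossings → even ⇒ outside.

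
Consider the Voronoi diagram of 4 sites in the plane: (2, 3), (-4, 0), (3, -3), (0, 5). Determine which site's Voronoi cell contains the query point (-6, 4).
Nearest site = (-4, 0)

The Voronoi cell of site s contains exactly those query points closer to s than to any other site. Compute squared distances from q = (-6, 4) to each site:
  (-4 − -6)² + (0 − 4)² = 20
  (0 − -6)² + (5 − 4)² = 37
  (2 − -6)² + (3 − 4)² = 65
  (3 − -6)² + (-3 − 4)² = 130
Minimum is attained by (-4, 0), so q lies in its Voronoi cell.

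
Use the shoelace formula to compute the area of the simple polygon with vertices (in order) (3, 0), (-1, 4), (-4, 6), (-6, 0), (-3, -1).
Area = 67/2

Shoelace formula: Area = (1/2) |Σ_i (x_i · y_{i+1} − x_{i+1} · y_i)| (indices mod n). Compute each cross term:
  (3)(4) − (-1)(0) = 12
  (-1)(6) − (-4)(4) = 10
  (-4)(0) − (-6)(6) = 36
  (-6)(-1) − (-3)(0) = 6
  (-3)(0) − (3)(-1) = 3
Sum = 67, so (signed) Area = 67/2 = 67/2, |Area| = 67/2.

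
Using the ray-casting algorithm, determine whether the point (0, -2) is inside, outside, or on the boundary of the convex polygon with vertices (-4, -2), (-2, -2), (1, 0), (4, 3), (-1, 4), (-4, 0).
The point (0, -2) lies strictly outside the polygon

Cast a horizontal ray to the right from the query point and count how many polygon edges it crosses (each edge strictly once or zero times, handled with the usual half-open convention). 
Parity of crossings → even ⇒ outside.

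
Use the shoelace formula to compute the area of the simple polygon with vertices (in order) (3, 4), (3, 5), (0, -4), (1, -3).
Area = 4

Shoelace formula: Area = (1/2) |Σ_i (x_i · y_{i+1} − x_{i+1} · y_i)| (indices mod n). Compute each cross term:
  (3)(5) − (3)(4) = 3
  (3)(-4) − (0)(5) = -12
  (0)(-3) − (1)(-4) = 4
  (1)(4) − (3)(-3) = 13
Sum = 8, so (signed) Area = 8/2 = 4, |Area| = 4.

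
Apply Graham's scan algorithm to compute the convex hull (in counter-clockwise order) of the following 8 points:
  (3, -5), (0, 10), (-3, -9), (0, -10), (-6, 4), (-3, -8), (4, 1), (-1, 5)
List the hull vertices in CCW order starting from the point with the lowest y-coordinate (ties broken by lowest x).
Hull (CCW) = [(0, -10), (3, -5), (4, 1), (0, 10), (-6, 4), (-3, -9)]

Graham scan procedure:
  1. Find the pivot p₀ = point with lowest y (tie → lowest x): (0, -10).
  2. Sort the remaining points by polar angle around p₀.
  3. Walk through sorted points, maintaining a stack; pop the top while the last three entries make a non-left turn (cross product ≤ 0).
  4. Final stack is the convex hull in CCW order: (0, -10), (3, -5), (4, 1), (0, 10), (-6, 4), (-3, -9).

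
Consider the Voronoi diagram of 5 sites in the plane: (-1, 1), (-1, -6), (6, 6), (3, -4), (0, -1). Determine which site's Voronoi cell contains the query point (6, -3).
Nearest site = (3, -4)

The Voronoi cell of site s contains exactly those query points closer to s than to any other site. Compute squared distances from q = (6, -3) to each site:
  (3 − 6)² + (-4 − -3)² = 10
  (0 − 6)² + (-1 − -3)² = 40
  (-1 − 6)² + (-6 − -3)² = 58
  (-1 − 6)² + (1 − -3)² = 65
  (6 − 6)² + (6 − -3)² = 81
Minimum is attained by (3, -4), so q lies in its Voronoi cell.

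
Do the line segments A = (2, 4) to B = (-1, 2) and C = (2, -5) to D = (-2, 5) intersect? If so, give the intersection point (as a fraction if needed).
Yes; intersection at (-16/19, 40/19) (t = 18/19 on AB, s = 27/38 on CD)

Parametrize AB as A + t(B − A) = (2 + -3 t, 4 + -2 t) and CD as C + s(D − C) = (2 + -4 s, -5 + 10 s). Solve the linear system for (t, s). Determinant = 38 ≠ 0, so a unique intersection of the containing lines exists. Solution: t = 18/19, s = 27/38 — both in [0, 1], so the segments cross. Intersection point: (-16/19, 40/19).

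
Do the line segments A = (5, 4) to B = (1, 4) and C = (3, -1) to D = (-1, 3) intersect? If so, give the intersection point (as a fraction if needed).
No (intersection of containing lines falls outside at least one segment)

Parametrize and solve: t = 7/4, s = 5/4. At least one of these is outside [0, 1], so the segments do not intersect.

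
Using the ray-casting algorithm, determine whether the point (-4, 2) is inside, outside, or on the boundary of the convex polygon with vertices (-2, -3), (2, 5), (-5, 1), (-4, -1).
The point (-4, 2) lies strictly outside the polygon

Cast a horizontal ray to the right from the query point and count how many polygon edges it crosses (each edge strictly once or zero times, handled with the usual half-open convention). 
Parity of crossings → even ⇒ outside.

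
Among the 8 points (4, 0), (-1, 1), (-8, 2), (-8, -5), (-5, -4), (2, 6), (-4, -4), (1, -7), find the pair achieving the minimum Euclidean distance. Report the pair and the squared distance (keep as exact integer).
Pair = ((-5, -4), (-4, -4)); squared distance = 1

Compute all C(8, 2) = 28 pairwise squared distances (x_i − x_j)² + (y_i − y_j)². The minimum is 1, attained by the pair ((-5, -4), (-4, -4)).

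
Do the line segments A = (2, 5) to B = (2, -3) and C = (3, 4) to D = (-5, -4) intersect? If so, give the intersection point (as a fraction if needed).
Yes; intersection at (2, 3) (t = 1/4 on AB, s = 1/8 on CD)

Parametrize AB as A + t(B − A) = (2 + 0 t, 5 + -8 t) and CD as C + s(D − C) = (3 + -8 s, 4 + -8 s). Solve the linear system for (t, s). Determinant = 64 ≠ 0, so a unique intersection of the containing lines exists. Solution: t = 1/4, s = 1/8 — both in [0, 1], so the segments cross. Intersection point: (2, 3).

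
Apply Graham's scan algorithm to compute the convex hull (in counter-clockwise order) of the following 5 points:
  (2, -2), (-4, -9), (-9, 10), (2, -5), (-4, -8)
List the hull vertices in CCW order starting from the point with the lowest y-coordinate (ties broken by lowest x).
Hull (CCW) = [(-4, -9), (2, -5), (2, -2), (-9, 10)]

Graham scan procedure:
  1. Find the pivot p₀ = point with lowest y (tie → lowest x): (-4, -9).
  2. Sort the remaining points by polar angle around p₀.
  3. Walk through sorted points, maintaining a stack; pop the top while the last three entries make a non-left turn (cross product ≤ 0).
  4. Final stack is the convex hull in CCW order: (-4, -9), (2, -5), (2, -2), (-9, 10).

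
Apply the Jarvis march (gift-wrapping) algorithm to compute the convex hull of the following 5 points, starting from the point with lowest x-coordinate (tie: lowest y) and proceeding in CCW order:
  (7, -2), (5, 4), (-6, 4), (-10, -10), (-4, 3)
Hull (CCW) = [(-10, -10), (7, -2), (5, 4), (-6, 4)]

Jarvis march: at each step, from the current hull vertex p, select the next vertex q as the point such that every other point lies strictly to the left of (or on) the directed line p → q. (Equivalently: for every other point r, the cross product (q − p) × (r − p) ≥ 0.)
Starting point (lowest x, tie lowest y): (-10, -10). Wrap until returning to start. Resulting hull: (-10, -10), (7, -2), (5, 4), (-6, 4).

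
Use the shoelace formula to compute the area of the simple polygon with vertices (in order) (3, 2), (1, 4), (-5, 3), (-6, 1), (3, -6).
Area = 103/2

Shoelace formula: Area = (1/2) |Σ_i (x_i · y_{i+1} − x_{i+1} · y_i)| (indices mod n). Compute each cross term:
  (3)(4) − (1)(2) = 10
  (1)(3) − (-5)(4) = 23
  (-5)(1) − (-6)(3) = 13
  (-6)(-6) − (3)(1) = 33
  (3)(2) − (3)(-6) = 24
Sum = 103, so (signed) Area = 103/2 = 103/2, |Area| = 103/2.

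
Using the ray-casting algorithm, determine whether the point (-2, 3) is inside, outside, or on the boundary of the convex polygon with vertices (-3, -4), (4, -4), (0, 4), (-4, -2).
The point (-2, 3) lies strictly outside the polygon

Cast a horizontal ray to the right from the query point and count how many polygon edges it crosses (each edge strictly once or zero times, handled with the usual half-open convention). 
Parity of crossings → even ⇒ outside.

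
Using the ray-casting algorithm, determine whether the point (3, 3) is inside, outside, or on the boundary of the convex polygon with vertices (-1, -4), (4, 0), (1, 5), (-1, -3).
The point (3, 3) lies strictly outside the polygon

Cast a horizontal ray to the right from the query point and count how many polygon edges it crosses (each edge strictly once or zero times, handled with the usual half-open convention). 
Parity of crossings → even ⇒ outside.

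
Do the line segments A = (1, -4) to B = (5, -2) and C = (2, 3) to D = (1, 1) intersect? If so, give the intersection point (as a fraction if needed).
No (intersection of containing lines falls outside at least one segment)

Parametrize and solve: t = -5/6, s = 13/3. At least one of these is outside [0, 1], so the segments do not intersect.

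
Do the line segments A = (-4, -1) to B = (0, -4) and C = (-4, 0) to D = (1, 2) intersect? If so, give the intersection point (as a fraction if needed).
No (intersection of containing lines falls outside at least one segment)

Parametrize and solve: t = -5/23, s = -4/23. At least one of these is outside [0, 1], so the segments do not intersect.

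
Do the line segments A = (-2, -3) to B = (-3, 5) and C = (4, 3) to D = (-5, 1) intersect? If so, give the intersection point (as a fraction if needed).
Yes; intersection at (-95/37, 57/37) (t = 21/37 on AB, s = 27/37 on CD)

Parametrize AB as A + t(B − A) = (-2 + -1 t, -3 + 8 t) and CD as C + s(D − C) = (4 + -9 s, 3 + -2 s). Solve the linear system for (t, s). Determinant = -74 ≠ 0, so a unique intersection of the containing lines exists. Solution: t = 21/37, s = 27/37 — both in [0, 1], so the segments cross. Intersection point: (-95/37, 57/37).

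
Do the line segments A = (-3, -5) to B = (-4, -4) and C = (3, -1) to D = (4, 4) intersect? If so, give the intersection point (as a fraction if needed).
No (intersection of containing lines falls outside at least one segment)

Parametrize and solve: t = -13/3, s = -5/3. At least one of these is outside [0, 1], so the segments do not intersect.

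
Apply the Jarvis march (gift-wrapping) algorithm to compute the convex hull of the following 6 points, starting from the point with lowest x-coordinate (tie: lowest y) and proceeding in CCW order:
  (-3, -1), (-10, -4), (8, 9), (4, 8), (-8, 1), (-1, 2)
Hull (CCW) = [(-10, -4), (-3, -1), (8, 9), (4, 8), (-8, 1)]

Jarvis march: at each step, from the current hull vertex p, select the next vertex q as the point such that every other point lies strictly to the left of (or on) the directed line p → q. (Equivalently: for every other point r, the cross product (q − p) × (r − p) ≥ 0.)
Starting point (lowest x, tie lowest y): (-10, -4). Wrap until returning to start. Resulting hull: (-10, -4), (-3, -1), (8, 9), (4, 8), (-8, 1).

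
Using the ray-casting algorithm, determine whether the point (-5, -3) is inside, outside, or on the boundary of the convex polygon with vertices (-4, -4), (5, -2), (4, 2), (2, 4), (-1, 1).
The point (-5, -3) lies strictly outside the polygon

Cast a horizontal ray to the right from the query point and count how many polygon edges it crosses (each edge strictly once or zero times, handled with the usual half-open convention). 
Parity of crossings → even ⇒ outside.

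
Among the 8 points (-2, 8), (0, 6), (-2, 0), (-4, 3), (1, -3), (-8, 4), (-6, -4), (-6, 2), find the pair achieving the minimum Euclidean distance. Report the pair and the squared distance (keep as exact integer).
Pair = ((-4, 3), (-6, 2)); squared distance = 5

Compute all C(8, 2) = 28 pairwise squared distances (x_i − x_j)² + (y_i − y_j)². The minimum is 5, attained by the pair ((-4, 3), (-6, 2)).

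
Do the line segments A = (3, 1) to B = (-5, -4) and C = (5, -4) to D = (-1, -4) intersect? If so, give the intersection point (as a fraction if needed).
No (intersection of containing lines falls outside at least one segment)

Parametrize and solve: t = 1, s = 5/3. At least one of these is outside [0, 1], so the segments do not intersect.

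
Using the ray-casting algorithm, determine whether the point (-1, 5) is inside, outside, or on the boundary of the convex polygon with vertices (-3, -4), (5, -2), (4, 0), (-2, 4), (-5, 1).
The point (-1, 5) lies strictly outside the polygon

Cast a horizontal ray to the right from the query point and count how many polygon edges it crosses (each edge strictly once or zero times, handled with the usual half-open convention). 
Parity of crossings → even ⇒ outside.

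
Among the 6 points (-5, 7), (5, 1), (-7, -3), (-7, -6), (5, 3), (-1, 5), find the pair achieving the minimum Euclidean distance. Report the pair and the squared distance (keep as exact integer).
Pair = ((5, 1), (5, 3)); squared distance = 4

Compute all C(6, 2) = 15 pairwise squared distances (x_i − x_j)² + (y_i − y_j)². The minimum is 4, attained by the pair ((5, 1), (5, 3)).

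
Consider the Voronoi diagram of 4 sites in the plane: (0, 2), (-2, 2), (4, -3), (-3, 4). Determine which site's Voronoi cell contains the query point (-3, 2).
Nearest site = (-2, 2)

The Voronoi cell of site s contains exactly those query points closer to s than to any other site. Compute squared distances from q = (-3, 2) to each site:
  (-2 − -3)² + (2 − 2)² = 1
  (-3 − -3)² + (4 − 2)² = 4
  (0 − -3)² + (2 − 2)² = 9
  (4 − -3)² + (-3 − 2)² = 74
Minimum is attained by (-2, 2), so q lies in its Voronoi cell.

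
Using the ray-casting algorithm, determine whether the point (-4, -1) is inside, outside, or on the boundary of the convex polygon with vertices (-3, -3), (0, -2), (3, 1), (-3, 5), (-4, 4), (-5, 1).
The point (-4, -1) lies on the polygon boundary

Boundary check: the query satisfies the collinearity and bounding-box conditions for some polygon edge, so it lies exactly on the boundary.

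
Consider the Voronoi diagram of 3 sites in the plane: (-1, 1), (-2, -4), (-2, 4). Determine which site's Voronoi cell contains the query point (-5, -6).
Nearest site = (-2, -4)

The Voronoi cell of site s contains exactly those query points closer to s than to any other site. Compute squared distances from q = (-5, -6) to each site:
  (-2 − -5)² + (-4 − -6)² = 13
  (-1 − -5)² + (1 − -6)² = 65
  (-2 − -5)² + (4 − -6)² = 109
Minimum is attained by (-2, -4), so q lies in its Voronoi cell.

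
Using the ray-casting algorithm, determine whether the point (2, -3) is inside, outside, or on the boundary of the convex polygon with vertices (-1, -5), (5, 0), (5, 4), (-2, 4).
The point (2, -3) lies strictly outside the polygon

Cast a horizontal ray to the right from the query point and count how many polygon edges it crosses (each edge strictly once or zero times, handled with the usual half-open convention). 
Parity of crossings → even ⇒ outside.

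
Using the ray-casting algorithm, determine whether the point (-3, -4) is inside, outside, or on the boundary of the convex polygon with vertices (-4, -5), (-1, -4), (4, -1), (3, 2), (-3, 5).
The point (-3, -4) lies strictly inside the polygon

Cast a horizontal ray to the right from the query point and count how many polygon edges it crosses (each edge strictly once or zero times, handled with the usual half-open convention). 
Parity of crossings → odd ⇒ inside.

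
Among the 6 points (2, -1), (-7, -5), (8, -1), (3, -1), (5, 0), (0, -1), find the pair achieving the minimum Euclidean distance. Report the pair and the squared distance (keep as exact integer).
Pair = ((2, -1), (3, -1)); squared distance = 1

Compute all C(6, 2) = 15 pairwise squared distances (x_i − x_j)² + (y_i − y_j)². The minimum is 1, attained by the pair ((2, -1), (3, -1)).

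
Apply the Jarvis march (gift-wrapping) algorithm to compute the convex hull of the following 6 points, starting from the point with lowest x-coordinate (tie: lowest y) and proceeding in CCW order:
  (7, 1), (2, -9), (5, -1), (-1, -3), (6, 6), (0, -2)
Hull (CCW) = [(-1, -3), (2, -9), (7, 1), (6, 6)]

Jarvis march: at each step, from the current hull vertex p, select the next vertex q as the point such that every other point lies strictly to the left of (or on) the directed line p → q. (Equivalently: for every other point r, the cross product (q − p) × (r − p) ≥ 0.)
Starting point (lowest x, tie lowest y): (-1, -3). Wrap until returning to start. Resulting hull: (-1, -3), (2, -9), (7, 1), (6, 6).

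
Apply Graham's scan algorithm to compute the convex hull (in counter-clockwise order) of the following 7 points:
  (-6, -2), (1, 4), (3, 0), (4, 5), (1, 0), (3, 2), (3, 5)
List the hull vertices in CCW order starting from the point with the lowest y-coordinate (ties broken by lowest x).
Hull (CCW) = [(-6, -2), (3, 0), (4, 5), (3, 5), (1, 4)]

Graham scan procedure:
  1. Find the pivot p₀ = point with lowest y (tie → lowest x): (-6, -2).
  2. Sort the remaining points by polar angle around p₀.
  3. Walk through sorted points, maintaining a stack; pop the top while the last three entries make a non-left turn (cross product ≤ 0).
  4. Final stack is the convex hull in CCW order: (-6, -2), (3, 0), (4, 5), (3, 5), (1, 4).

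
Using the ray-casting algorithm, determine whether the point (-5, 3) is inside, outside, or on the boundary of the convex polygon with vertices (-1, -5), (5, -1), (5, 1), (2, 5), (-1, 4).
The point (-5, 3) lies strictly outside the polygon

Cast a horizontal ray to the right from the query point and count how many polygon edges it crosses (each edge strictly once or zero times, handled with the usual half-open convention). 
Parity of crossings → even ⇒ outside.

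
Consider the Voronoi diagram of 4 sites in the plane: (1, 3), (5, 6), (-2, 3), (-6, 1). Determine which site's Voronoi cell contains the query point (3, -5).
Nearest site = (1, 3)

The Voronoi cell of site s contains exactly those query points closer to s than to any other site. Compute squared distances from q = (3, -5) to each site:
  (1 − 3)² + (3 − -5)² = 68
  (-2 − 3)² + (3 − -5)² = 89
  (-6 − 3)² + (1 − -5)² = 117
  (5 − 3)² + (6 − -5)² = 125
Minimum is attained by (1, 3), so q lies in its Voronoi cell.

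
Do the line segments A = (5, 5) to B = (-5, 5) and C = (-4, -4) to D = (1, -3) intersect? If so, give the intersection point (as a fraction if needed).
No (intersection of containing lines falls outside at least one segment)

Parametrize and solve: t = -18/5, s = 9. At least one of these is outside [0, 1], so the segments do not intersect.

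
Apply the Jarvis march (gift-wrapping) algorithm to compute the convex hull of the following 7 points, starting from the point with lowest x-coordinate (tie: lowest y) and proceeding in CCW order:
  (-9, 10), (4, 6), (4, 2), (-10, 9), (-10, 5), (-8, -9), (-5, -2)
Hull (CCW) = [(-10, 5), (-8, -9), (4, 2), (4, 6), (-9, 10), (-10, 9)]

Jarvis march: at each step, from the current hull vertex p, select the next vertex q as the point such that every other point lies strictly to the left of (or on) the directed line p → q. (Equivalently: for every other point r, the cross product (q − p) × (r − p) ≥ 0.)
Starting point (lowest x, tie lowest y): (-10, 5). Wrap until returning to start. Resulting hull: (-10, 5), (-8, -9), (4, 2), (4, 6), (-9, 10), (-10, 9).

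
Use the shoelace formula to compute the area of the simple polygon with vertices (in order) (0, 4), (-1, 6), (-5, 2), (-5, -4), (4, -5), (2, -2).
Area = 113/2

Shoelace formula: Area = (1/2) |Σ_i (x_i · y_{i+1} − x_{i+1} · y_i)| (indices mod n). Compute each cross term:
  (0)(6) − (-1)(4) = 4
  (-1)(2) − (-5)(6) = 28
  (-5)(-4) − (-5)(2) = 30
  (-5)(-5) − (4)(-4) = 41
  (4)(-2) − (2)(-5) = 2
  (2)(4) − (0)(-2) = 8
Sum = 113, so (signed) Area = 113/2 = 113/2, |Area| = 113/2.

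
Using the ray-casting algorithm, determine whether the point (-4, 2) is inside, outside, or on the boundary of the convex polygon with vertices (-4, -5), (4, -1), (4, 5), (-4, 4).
The point (-4, 2) lies on the polygon boundary

Boundary check: the query satisfies the collinearity and bounding-box conditions for some polygon edge, so it lies exactly on the boundary.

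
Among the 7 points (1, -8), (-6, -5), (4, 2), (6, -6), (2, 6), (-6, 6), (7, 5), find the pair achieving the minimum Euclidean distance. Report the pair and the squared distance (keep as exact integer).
Pair = ((4, 2), (7, 5)); squared distance = 18

Compute all C(7, 2) = 21 pairwise squared distances (x_i − x_j)² + (y_i − y_j)². The minimum is 18, attained by the pair ((4, 2), (7, 5)).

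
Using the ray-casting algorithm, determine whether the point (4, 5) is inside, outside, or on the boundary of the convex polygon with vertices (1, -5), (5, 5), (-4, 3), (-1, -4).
The point (4, 5) lies strictly outside the polygon

Cast a horizontal ray to the right from the query point and count how many polygon edges it crosses (each edge strictly once or zero times, handled with the usual half-open convention). 
Parity of crossings → even ⇒ outside.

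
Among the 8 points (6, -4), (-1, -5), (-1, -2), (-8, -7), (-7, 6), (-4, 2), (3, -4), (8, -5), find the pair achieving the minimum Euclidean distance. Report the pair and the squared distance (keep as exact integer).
Pair = ((6, -4), (8, -5)); squared distance = 5

Compute all C(8, 2) = 28 pairwise squared distances (x_i − x_j)² + (y_i − y_j)². The minimum is 5, attained by the pair ((6, -4), (8, -5)).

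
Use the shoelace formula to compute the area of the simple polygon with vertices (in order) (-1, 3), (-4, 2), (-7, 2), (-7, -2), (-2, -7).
Area = 38

Shoelace formula: Area = (1/2) |Σ_i (x_i · y_{i+1} − x_{i+1} · y_i)| (indices mod n). Compute each cross term:
  (-1)(2) − (-4)(3) = 10
  (-4)(2) − (-7)(2) = 6
  (-7)(-2) − (-7)(2) = 28
  (-7)(-7) − (-2)(-2) = 45
  (-2)(3) − (-1)(-7) = -13
Sum = 76, so (signed) Area = 76/2 = 38, |Area| = 38.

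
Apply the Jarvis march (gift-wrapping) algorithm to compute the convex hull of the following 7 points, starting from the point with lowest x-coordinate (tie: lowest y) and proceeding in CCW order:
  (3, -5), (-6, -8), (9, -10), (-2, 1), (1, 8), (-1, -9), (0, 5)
Hull (CCW) = [(-6, -8), (-1, -9), (9, -10), (1, 8)]

Jarvis march: at each step, from the current hull vertex p, select the next vertex q as the point such that every other point lies strictly to the left of (or on) the directed line p → q. (Equivalently: for every other point r, the cross product (q − p) × (r − p) ≥ 0.)
Starting point (lowest x, tie lowest y): (-6, -8). Wrap until returning to start. Resulting hull: (-6, -8), (-1, -9), (9, -10), (1, 8).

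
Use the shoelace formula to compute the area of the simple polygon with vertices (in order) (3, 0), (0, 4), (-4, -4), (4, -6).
Area = 43

Shoelace formula: Area = (1/2) |Σ_i (x_i · y_{i+1} − x_{i+1} · y_i)| (indices mod n). Compute each cross term:
  (3)(4) − (0)(0) = 12
  (0)(-4) − (-4)(4) = 16
  (-4)(-6) − (4)(-4) = 40
  (4)(0) − (3)(-6) = 18
Sum = 86, so (signed) Area = 86/2 = 43, |Area| = 43.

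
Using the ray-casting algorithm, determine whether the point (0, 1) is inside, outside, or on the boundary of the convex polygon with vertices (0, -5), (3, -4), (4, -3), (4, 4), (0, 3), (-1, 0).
The point (0, 1) lies strictly inside the polygon

Cast a horizontal ray to the right from the query point and count how many polygon edges it crosses (each edge strictly once or zero times, handled with the usual half-open convention). 
Parity of crossings → odd ⇒ inside.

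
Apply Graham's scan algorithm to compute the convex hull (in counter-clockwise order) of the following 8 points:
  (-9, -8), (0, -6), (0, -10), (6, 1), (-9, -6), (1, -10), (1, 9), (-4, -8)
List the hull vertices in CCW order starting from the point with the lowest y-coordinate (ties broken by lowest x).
Hull (CCW) = [(0, -10), (1, -10), (6, 1), (1, 9), (-9, -6), (-9, -8)]

Graham scan procedure:
  1. Find the pivot p₀ = point with lowest y (tie → lowest x): (0, -10).
  2. Sort the remaining points by polar angle around p₀.
  3. Walk through sorted points, maintaining a stack; pop the top while the last three entries make a non-left turn (cross product ≤ 0).
  4. Final stack is the convex hull in CCW order: (0, -10), (1, -10), (6, 1), (1, 9), (-9, -6), (-9, -8).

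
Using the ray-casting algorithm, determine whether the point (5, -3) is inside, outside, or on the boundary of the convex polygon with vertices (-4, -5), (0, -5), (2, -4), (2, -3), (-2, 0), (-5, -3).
The point (5, -3) lies strictly outside the polygon

Cast a horizontal ray to the right from the query point and count how many polygon edges it crosses (each edge strictly once or zero times, handled with the usual half-open convention). 
Parity of crossings → even ⇒ outside.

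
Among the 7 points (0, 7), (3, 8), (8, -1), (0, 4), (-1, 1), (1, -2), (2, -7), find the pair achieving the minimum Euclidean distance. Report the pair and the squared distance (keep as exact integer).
Pair = ((0, 7), (0, 4)); squared distance = 9

Compute all C(7, 2) = 21 pairwise squared distances (x_i − x_j)² + (y_i − y_j)². The minimum is 9, attained by the pair ((0, 7), (0, 4)).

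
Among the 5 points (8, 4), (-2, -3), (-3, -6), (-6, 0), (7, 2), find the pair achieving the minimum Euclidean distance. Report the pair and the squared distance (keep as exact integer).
Pair = ((8, 4), (7, 2)); squared distance = 5

Compute all C(5, 2) = 10 pairwise squared distances (x_i − x_j)² + (y_i − y_j)². The minimum is 5, attained by the pair ((8, 4), (7, 2)).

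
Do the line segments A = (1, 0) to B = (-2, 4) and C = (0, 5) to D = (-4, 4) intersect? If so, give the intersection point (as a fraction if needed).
No (intersection of containing lines falls outside at least one segment)

Parametrize and solve: t = 21/19, s = 11/19. At least one of these is outside [0, 1], so the segments do not intersect.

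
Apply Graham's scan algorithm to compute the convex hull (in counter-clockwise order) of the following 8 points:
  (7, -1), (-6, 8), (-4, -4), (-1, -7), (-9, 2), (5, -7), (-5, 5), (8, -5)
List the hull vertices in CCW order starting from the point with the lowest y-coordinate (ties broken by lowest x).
Hull (CCW) = [(-1, -7), (5, -7), (8, -5), (7, -1), (-6, 8), (-9, 2), (-4, -4)]

Graham scan procedure:
  1. Find the pivot p₀ = point with lowest y (tie → lowest x): (-1, -7).
  2. Sort the remaining points by polar angle around p₀.
  3. Walk through sorted points, maintaining a stack; pop the top while the last three entries make a non-left turn (cross product ≤ 0).
  4. Final stack is the convex hull in CCW order: (-1, -7), (5, -7), (8, -5), (7, -1), (-6, 8), (-9, 2), (-4, -4).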